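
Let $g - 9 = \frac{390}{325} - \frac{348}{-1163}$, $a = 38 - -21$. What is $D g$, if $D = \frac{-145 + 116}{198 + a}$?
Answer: $- \frac{1770537}{1494455} \approx -1.1847$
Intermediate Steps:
$a = 59$ ($a = 38 + 21 = 59$)
$g = \frac{61053}{5815}$ ($g = 9 + \left(\frac{390}{325} - \frac{348}{-1163}\right) = 9 + \left(390 \cdot \frac{1}{325} - - \frac{348}{1163}\right) = 9 + \left(\frac{6}{5} + \frac{348}{1163}\right) = 9 + \frac{8718}{5815} = \frac{61053}{5815} \approx 10.499$)
$D = - \frac{29}{257}$ ($D = \frac{-145 + 116}{198 + 59} = - \frac{29}{257} \approx -0.11284$)
$D g = \left(- \frac{29}{257}\right) \frac{61053}{5815} = - \frac{1770537}{1494455}$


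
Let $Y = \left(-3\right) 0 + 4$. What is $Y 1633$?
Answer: $6532$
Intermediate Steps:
$Y = 4$ ($Y = 0 + 4 = 4$)
$Y 1633 = 4 \cdot 1633 = 6532$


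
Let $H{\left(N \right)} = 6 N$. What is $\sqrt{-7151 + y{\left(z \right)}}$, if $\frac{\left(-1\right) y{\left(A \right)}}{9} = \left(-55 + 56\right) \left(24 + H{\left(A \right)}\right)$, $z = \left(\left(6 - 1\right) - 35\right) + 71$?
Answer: $i \sqrt{9581} \approx 97.883 i$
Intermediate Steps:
$z = 41$ ($z = \left(5 - 35\right) + 71 = -30 + 71 = 41$)
$y{\left(A \right)} = -216 - 54 A$ ($y{\left(A \right)} = - 9 \left(-55 + 56\right) \left(24 + 6 A\right) = - 9 \cdot 1 \left(24 + 6 A\right) = - 9 \left(24 + 6 A\right) = -216 - 54 A$)
$\sqrt{-7151 + y{\left(z \right)}} = \sqrt{-7151 - 2430} = \sqrt{-9581} = i \sqrt{9581}$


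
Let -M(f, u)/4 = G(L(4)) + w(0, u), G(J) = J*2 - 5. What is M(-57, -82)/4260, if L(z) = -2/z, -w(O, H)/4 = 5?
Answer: 26/1065 ≈ 0.024413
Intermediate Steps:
w(O, H) = -20 (w(O, H) = -4*5 = -20)
G(J) = -5 + 2*J (G(J) = 2*J - 5 = -5 + 2*J)
M(f, u) = 104 (M(f, u) = -4*((-5 + 2*(-2/4)) - 20) = -4*((-5 + 2*(-2*¼)) - 20) = -4*((-5 + 2*(-½)) - 20) = -4*((-5 - 1) - 20) = -4*(-6 - 20) = -4*(-26) = 104)
M(-57, -82)/4260 = 104/4260 = 104*(1/4260) = 26/1065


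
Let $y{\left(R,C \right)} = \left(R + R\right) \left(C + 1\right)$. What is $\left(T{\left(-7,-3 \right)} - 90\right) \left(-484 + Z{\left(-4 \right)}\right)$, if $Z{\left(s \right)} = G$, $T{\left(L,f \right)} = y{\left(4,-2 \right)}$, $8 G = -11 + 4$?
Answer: $\frac{190071}{4} \approx 47518.0$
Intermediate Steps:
$G = - \frac{7}{8}$ ($G = \frac{-11 + 4}{8} = \frac{1}{8} \left(-7\right) = - \frac{7}{8} \approx -0.875$)
$y{\left(R,C \right)} = 2 R \left(1 + C\right)$
$T{\left(L,f \right)} = -8$ ($T{\left(L,f \right)} = 2 \cdot 4 \left(1 - 2\right) = 2 \cdot 4 \left(-1\right) = -8$)
$Z{\left(s \right)} = - \frac{7}{8}$
$\left(T{\left(-7,-3 \right)} - 90\right) \left(-484 + Z{\left(-4 \right)}\right) = \left(-8 - 90\right) \left(-484 - \frac{7}{8}\right) = \left(-98\right) \left(- \frac{3879}{8}\right) = \frac{190071}{4}$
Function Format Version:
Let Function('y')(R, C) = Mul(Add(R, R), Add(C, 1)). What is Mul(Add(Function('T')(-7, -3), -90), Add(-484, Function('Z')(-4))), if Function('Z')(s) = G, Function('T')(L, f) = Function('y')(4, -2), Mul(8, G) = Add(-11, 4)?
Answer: Rational(190071, 4) ≈ 47518.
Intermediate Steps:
G = Rational(-7, 8) (G = Mul(Rational(1, 8), Add(-11, 4)) = Mul(Rational(1, 8), -7) = Rational(-7, 8) ≈ -0.87500)
Function('y')(R, C) = Mul(2, R, Add(1, C)) (Function('y')(R, C) = Mul(Mul(2, R), Add(1, C)) = Mul(2, R, Add(1, C)))
Function('T')(L, f) = -8 (Function('T')(L, f) = Mul(2, 4, Add(1, -2)) = Mul(2, 4, -1) = -8)
Function('Z')(s) = Rational(-7, 8)
Mul(Add(Function('T')(-7, -3), -90), Add(-484, Function('Z')(-4))) = Mul(Add(-8, -90), Add(-484, Rational(-7, 8))) = Mul(-98, Rational(-3879, 8)) = Rational(190071, 4)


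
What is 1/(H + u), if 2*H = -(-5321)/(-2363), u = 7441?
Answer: 278/2068285 ≈ 0.00013441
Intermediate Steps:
H = -313/278 (H = (-(-5321)/(-2363))/2 = (-(-5321)*(-1)/2363)/2 = (-1*313/139)/2 = (1/2)*(-313/139) = -313/278 ≈ -1.1259)
1/(H + u) = 1/(-313/278 + 7441) = 1/(2068285/278) = 278/2068285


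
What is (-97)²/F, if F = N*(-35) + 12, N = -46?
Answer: 9409/1622 ≈ 5.8009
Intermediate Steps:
F = 1622 (F = -46*(-35) + 12 = 1610 + 12 = 1622)
(-97)²/F = (-97)²/1622 = 9409*(1/1622) = 9409/1622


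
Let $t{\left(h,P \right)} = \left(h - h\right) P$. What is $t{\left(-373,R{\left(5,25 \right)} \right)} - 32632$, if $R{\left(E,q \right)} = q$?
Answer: $-32632$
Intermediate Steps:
$t{\left(h,P \right)} = 0$ ($t{\left(h,P \right)} = 0 P = 0$)
$t{\left(-373,R{\left(5,25 \right)} \right)} - 32632 = 0 - 32632 = -32632$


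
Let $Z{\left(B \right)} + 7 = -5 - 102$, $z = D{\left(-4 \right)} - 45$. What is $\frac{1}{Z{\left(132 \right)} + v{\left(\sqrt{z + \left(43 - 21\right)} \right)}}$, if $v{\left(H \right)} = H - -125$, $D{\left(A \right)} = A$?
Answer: $\frac{11}{148} - \frac{3 i \sqrt{3}}{148} \approx 0.074324 - 0.035109 i$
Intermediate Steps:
$z = -49$ ($z = -4 - 45 = -49$)
$Z{\left(B \right)} = -114$ ($Z{\left(B \right)} = -7 - 107 = -114$)
$v{\left(H \right)} = 125 + H$ ($v{\left(H \right)} = H + 125 = 125 + H$)
$\frac{1}{Z{\left(132 \right)} + v{\left(\sqrt{z + \left(43 - 21\right)} \right)}} = \frac{1}{-114 + \left(125 + \sqrt{-49 + \left(43 - 21\right)}\right)} = \frac{1}{-114 + \left(125 + \sqrt{-49 + 22}\right)} = \frac{1}{-114 + \left(125 + \sqrt{-27}\right)} = \frac{1}{-114 + \left(125 + 3 i \sqrt{3}\right)} = \frac{1}{11 + 3 i \sqrt{3}}$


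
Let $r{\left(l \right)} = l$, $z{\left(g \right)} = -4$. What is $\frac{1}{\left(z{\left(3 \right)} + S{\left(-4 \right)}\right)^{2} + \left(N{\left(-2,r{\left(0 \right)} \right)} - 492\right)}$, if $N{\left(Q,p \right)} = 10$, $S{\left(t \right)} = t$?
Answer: $- \frac{1}{418} \approx -0.0023923$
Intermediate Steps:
$\frac{1}{\left(z{\left(3 \right)} + S{\left(-4 \right)}\right)^{2} + \left(N{\left(-2,r{\left(0 \right)} \right)} - 492\right)} = \frac{1}{\left(-4 - 4\right)^{2} + \left(10 - 492\right)} = \frac{1}{\left(-8\right)^{2} - 482} = \frac{1}{64 - 482} = \frac{1}{-418} = - \frac{1}{418}$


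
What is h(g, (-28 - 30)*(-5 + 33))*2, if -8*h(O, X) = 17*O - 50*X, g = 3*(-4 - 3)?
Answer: -80843/4 ≈ -20211.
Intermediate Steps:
g = -21 (g = 3*(-7) = -21)
h(O, X) = -17*O/8 + 25*X/4 (h(O, X) = -(17*O - 50*X)/8 = -(-50*X + 17*O)/8 = -17*O/8 + 25*X/4)
h(g, (-28 - 30)*(-5 + 33))*2 = (-17/8*(-21) + 25*((-28 - 30)*(-5 + 33))/4)*2 = (357/8 + 25*(-58*28)/4)*2 = (357/8 + (25/4)*(-1624))*2 = (357/8 - 10150)*2 = -80843/8*2 = -80843/4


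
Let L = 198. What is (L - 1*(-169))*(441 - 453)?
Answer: -4404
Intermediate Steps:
(L - 1*(-169))*(441 - 453) = (198 - 1*(-169))*(441 - 453) = (198 + 169)*(-12) = 367*(-12) = -4404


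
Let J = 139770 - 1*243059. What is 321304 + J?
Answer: 218015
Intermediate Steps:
J = -103289 (J = 139770 - 243059 = -103289)
321304 + J = 321304 - 103289 = 218015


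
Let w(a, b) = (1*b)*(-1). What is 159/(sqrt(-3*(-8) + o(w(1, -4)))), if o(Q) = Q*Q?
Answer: 159*sqrt(10)/20 ≈ 25.140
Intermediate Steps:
w(a, b) = -b (w(a, b) = b*(-1) = -b)
o(Q) = Q**2
159/(sqrt(-3*(-8) + o(w(1, -4)))) = 159/(sqrt(-3*(-8) + (-1*(-4))**2)) = 159/(sqrt(24 + 4**2)) = 159/(sqrt(24 + 16)) = 159/(sqrt(40)) = 159/((2*sqrt(10))) = 159*(sqrt(10)/20) = 159*sqrt(10)/20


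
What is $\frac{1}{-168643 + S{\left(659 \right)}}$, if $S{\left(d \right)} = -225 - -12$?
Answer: $- \frac{1}{168856} \approx -5.9222 \cdot 10^{-6}$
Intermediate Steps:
$S{\left(d \right)} = -213$ ($S{\left(d \right)} = -225 + 12 = -213$)
$\frac{1}{-168643 + S{\left(659 \right)}} = \frac{1}{-168643 - 213} = \frac{1}{-168856} = - \frac{1}{168856}$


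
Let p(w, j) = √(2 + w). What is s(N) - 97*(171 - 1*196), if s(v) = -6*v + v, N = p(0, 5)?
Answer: 2425 - 5*√2 ≈ 2417.9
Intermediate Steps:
N = √2 (N = √(2 + 0) = √2 ≈ 1.4142)
s(v) = -5*v
s(N) - 97*(171 - 1*196) = -5*√2 - 97*(171 - 1*196) = -5*√2 - 97*(171 - 196) = -5*√2 - 97*(-25) = -5*√2 + 2425 = 2425 - 5*√2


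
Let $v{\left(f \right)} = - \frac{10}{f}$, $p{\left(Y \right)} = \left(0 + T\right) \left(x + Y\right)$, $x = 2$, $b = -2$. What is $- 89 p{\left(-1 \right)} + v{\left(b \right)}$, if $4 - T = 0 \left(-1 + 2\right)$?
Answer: $-351$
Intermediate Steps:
$T = 4$ ($T = 4 - 0 \left(-1 + 2\right) = 4 - 0 \cdot 1 = 4 - 0 = 4 + 0 = 4$)
$p{\left(Y \right)} = 8 + 4 Y$ ($p{\left(Y \right)} = \left(0 + 4\right) \left(2 + Y\right) = 4 \left(2 + Y\right) = 8 + 4 Y$)
$- 89 p{\left(-1 \right)} + v{\left(b \right)} = - 89 \left(8 + 4 \left(-1\right)\right) - \frac{10}{-2} = - 89 \left(8 - 4\right) - -5 = \left(-89\right) 4 + 5 = -356 + 5 = -351$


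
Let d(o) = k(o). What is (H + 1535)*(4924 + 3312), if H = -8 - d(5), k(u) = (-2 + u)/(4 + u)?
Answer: 37720880/3 ≈ 1.2574e+7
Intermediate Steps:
k(u) = (-2 + u)/(4 + u)
d(o) = (-2 + o)/(4 + o)
H = -25/3 (H = -8 - (-2 + 5)/(4 + 5) = -8 - 3/9 = -8 - 1*⅓ = -8 - ⅓ = -25/3 ≈ -8.3333)
(H + 1535)*(4924 + 3312) = (-25/3 + 1535)*(4924 + 3312) = (4580/3)*8236 = 37720880/3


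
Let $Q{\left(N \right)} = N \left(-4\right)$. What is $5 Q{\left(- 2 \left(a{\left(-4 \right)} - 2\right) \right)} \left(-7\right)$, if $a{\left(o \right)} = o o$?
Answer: $-3920$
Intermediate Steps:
$a{\left(o \right)} = o^{2}$
$Q{\left(N \right)} = - 4 N$
$5 Q{\left(- 2 \left(a{\left(-4 \right)} - 2\right) \right)} \left(-7\right) = 5 \left(- 4 \left(- 2 \left(\left(-4\right)^{2} - 2\right)\right)\right) \left(-7\right) = 5 \left(- 4 \left(- 2 \left(16 - 2\right)\right)\right) \left(-7\right) = 5 \left(- 4 \left(\left(-2\right) 14\right)\right) \left(-7\right) = 5 \left(\left(-4\right) \left(-28\right)\right) \left(-7\right) = 5 \cdot 112 \left(-7\right) = 560 \left(-7\right) = -3920$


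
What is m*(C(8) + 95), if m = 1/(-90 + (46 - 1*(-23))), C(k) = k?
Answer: -103/21 ≈ -4.9048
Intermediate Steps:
m = -1/21 (m = 1/(-90 + (46 + 23)) = 1/(-90 + 69) = 1/(-21) = -1/21 ≈ -0.047619)
m*(C(8) + 95) = -(8 + 95)/21 = -1/21*103 = -103/21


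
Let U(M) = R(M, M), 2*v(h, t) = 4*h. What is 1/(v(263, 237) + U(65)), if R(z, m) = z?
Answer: 1/591 ≈ 0.0016920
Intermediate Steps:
v(h, t) = 2*h (v(h, t) = (4*h)/2 = 2*h)
U(M) = M
1/(v(263, 237) + U(65)) = 1/(2*263 + 65) = 1/(526 + 65) = 1/591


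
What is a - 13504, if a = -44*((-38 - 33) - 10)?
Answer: -9940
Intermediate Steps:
a = 3564 (a = -44*(-71 - 10) = -44*(-81) = 3564)
a - 13504 = 3564 - 13504 = -9940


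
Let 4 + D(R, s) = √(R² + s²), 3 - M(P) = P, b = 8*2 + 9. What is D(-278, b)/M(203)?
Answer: 1/50 - 13*√461/200 ≈ -1.3756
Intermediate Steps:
b = 25 (b = 16 + 9 = 25)
M(P) = 3 - P
D(R, s) = -4 + √(R² + s²)
D(-278, b)/M(203) = (-4 + √((-278)² + 25²))/(3 - 1*203) = (-4 + √(77284 + 625))/(3 - 203) = (-4 + √77909)/(-200) = (-4 + 13*√461)*(-1/200) = 1/50 - 13*√461/200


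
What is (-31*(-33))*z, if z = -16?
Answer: -16368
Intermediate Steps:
(-31*(-33))*z = -31*(-33)*(-16) = 1023*(-16) = -16368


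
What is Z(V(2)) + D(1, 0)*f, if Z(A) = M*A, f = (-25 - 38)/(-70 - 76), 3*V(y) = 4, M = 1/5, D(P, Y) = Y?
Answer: 4/15 ≈ 0.26667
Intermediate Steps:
M = 1/5 ≈ 0.20000
V(y) = 4/3 (V(y) = (1/3)*4 = 4/3)
f = 63/146 (f = -63/(-146) = -63*(-1/146) = 63/146 ≈ 0.43151)
Z(A) = A/5
Z(V(2)) + D(1, 0)*f = (1/5)*(4/3) + 0*(63/146) = 4/15 + 0 = 4/15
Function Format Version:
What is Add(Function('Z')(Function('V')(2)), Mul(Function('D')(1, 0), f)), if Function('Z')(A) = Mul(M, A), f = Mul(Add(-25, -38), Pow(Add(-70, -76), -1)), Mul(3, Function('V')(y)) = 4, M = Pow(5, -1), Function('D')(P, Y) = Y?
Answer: Rational(4, 15) ≈ 0.26667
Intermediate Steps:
M = Rational(1, 5) ≈ 0.20000
Function('V')(y) = Rational(4, 3) (Function('V')(y) = Mul(Rational(1, 3), 4) = Rational(4, 3))
f = Rational(63, 146) (f = Mul(-63, Pow(-146, -1)) = Mul(-63, Rational(-1, 146)) = Rational(63, 146) ≈ 0.43151)
Function('Z')(A) = Mul(Rational(1, 5), A)
Add(Function('Z')(Function('V')(2)), Mul(Function('D')(1, 0), f)) = Add(Mul(Rational(1, 5), Rational(4, 3)), Mul(0, Rational(63, 146))) = Add(Rational(4, 15), 0) = Rational(4, 15)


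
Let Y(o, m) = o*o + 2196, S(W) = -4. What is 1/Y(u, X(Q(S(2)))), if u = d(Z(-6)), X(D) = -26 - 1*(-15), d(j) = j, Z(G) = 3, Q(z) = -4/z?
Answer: 1/2205 ≈ 0.00045351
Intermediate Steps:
X(D) = -11 (X(D) = -26 + 15 = -11)
u = 3
Y(o, m) = 2196 + o² (Y(o, m) = o² + 2196 = 2196 + o²)
1/Y(u, X(Q(S(2)))) = 1/(2196 + 3²) = 1/(2196 + 9) = 1/2205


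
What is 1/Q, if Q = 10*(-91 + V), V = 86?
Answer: -1/50 ≈ -0.020000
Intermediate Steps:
Q = -50 (Q = 10*(-91 + 86) = 10*(-5) = -50)
1/Q = 1/(-50) = -1/50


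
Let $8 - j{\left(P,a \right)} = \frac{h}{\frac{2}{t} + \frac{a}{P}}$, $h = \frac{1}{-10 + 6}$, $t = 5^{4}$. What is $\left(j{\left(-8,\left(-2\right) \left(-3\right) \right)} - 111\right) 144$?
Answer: $- \frac{27781344}{1867} \approx -14880.0$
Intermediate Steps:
$t = 625$
$h = - \frac{1}{4}$ ($h = \frac{1}{-4} = - \frac{1}{4} \approx -0.25$)
$j{\left(P,a \right)} = 8 + \frac{1}{4 \left(\frac{2}{625} + \frac{a}{P}\right)}$ ($j{\left(P,a \right)} = 8 - - \frac{1}{4 \left(\frac{2}{625} + \frac{a}{P}\right)} = 8 + \frac{1}{4 \left(\frac{2}{625} + \frac{a}{P}\right)}$)
$\left(j{\left(-8,\left(-2\right) \left(-3\right) \right)} - 111\right) 144 = \left(\frac{689 \left(-8\right) + 20000 \left(\left(-2\right) \left(-3\right)\right)}{4 \left(2 \left(-8\right) + 625 \left(\left(-2\right) \left(-3\right)\right)\right)} - 111\right) 144 = \left(\frac{-5512 + 20000 \cdot 6}{4 \left(-16 + 625 \cdot 6\right)} - 111\right) 144 = \left(\frac{-5512 + 120000}{4 \left(-16 + 3750\right)} - 111\right) 144 = \left(\frac{1}{4} \cdot \frac{1}{3734} \cdot 114488 - 111\right) 144 = \left(\frac{14311}{1867} - 111\right) 144 = \left(- \frac{192926}{1867}\right) 144 = - \frac{27781344}{1867}$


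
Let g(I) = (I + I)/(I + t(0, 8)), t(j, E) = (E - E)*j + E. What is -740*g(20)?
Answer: -7400/7 ≈ -1057.1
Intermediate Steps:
t(j, E) = E (t(j, E) = 0*j + E = 0 + E = E)
g(I) = 2*I/(8 + I) (g(I) = (I + I)/(I + 8) = (2*I)/(8 + I) = 2*I/(8 + I))
-740*g(20) = -1480*20/(8 + 20) = -1480*20/28 = -740*10/7 = -7400/7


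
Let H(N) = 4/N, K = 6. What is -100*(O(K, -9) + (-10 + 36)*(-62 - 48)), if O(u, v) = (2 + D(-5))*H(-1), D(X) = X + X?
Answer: 282800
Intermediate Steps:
D(X) = 2*X
O(u, v) = 32 (O(u, v) = (2 + 2*(-5))*(4/(-1)) = (2 - 10)*(4*(-1)) = -8*(-4) = 32)
-100*(O(K, -9) + (-10 + 36)*(-62 - 48)) = -100*(32 + (-10 + 36)*(-62 - 48)) = -100*(32 + 26*(-110)) = -100*(32 - 2860) = -100*(-2828) = 282800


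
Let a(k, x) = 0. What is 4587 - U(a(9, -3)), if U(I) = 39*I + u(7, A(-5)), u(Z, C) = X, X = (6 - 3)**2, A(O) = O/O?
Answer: 4578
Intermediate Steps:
A(O) = 1
X = 9 (X = 3**2 = 9)
u(Z, C) = 9
U(I) = 9 + 39*I (U(I) = 39*I + 9 = 9 + 39*I)
4587 - U(a(9, -3)) = 4587 - (9 + 39*0) = 4587 - (9 + 0) = 4587 - 1*9 = 4587 - 9 = 4578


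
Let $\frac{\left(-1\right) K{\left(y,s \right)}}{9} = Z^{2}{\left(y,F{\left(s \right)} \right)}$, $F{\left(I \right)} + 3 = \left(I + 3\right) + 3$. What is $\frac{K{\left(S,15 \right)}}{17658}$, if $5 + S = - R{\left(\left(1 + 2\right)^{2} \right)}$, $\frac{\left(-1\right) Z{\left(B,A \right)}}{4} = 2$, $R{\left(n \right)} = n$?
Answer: $- \frac{32}{981} \approx -0.03262$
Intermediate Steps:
$F{\left(I \right)} = 3 + I$ ($F{\left(I \right)} = -3 + \left(\left(I + 3\right) + 3\right) = -3 + \left(\left(3 + I\right) + 3\right) = -3 + \left(6 + I\right) = 3 + I$)
$Z{\left(B,A \right)} = -8$ ($Z{\left(B,A \right)} = \left(-4\right) 2 = -8$)
$S = -14$ ($S = -5 - \left(1 + 2\right)^{2} = -5 - 3^{2} = -5 - 9 = -14$)
$K{\left(y,s \right)} = -576$ ($K{\left(y,s \right)} = - 9 \left(-8\right)^{2} = \left(-9\right) 64 = -576$)
$\frac{K{\left(S,15 \right)}}{17658} = - \frac{576}{17658} = \left(-576\right) \frac{1}{17658} = - \frac{32}{981}$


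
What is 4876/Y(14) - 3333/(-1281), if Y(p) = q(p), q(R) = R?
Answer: 149829/427 ≈ 350.89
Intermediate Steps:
Y(p) = p
4876/Y(14) - 3333/(-1281) = 4876/14 - 3333/(-1281) = 4876*(1/14) - 3333*(-1/1281) = 2438/7 + 1111/427 = 149829/427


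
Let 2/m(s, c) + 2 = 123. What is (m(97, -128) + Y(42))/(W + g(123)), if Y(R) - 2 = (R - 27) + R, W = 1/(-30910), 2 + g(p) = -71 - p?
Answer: -20066210/66641971 ≈ -0.30110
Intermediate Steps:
m(s, c) = 2/121 (m(s, c) = 2/(-2 + 123) = 2/121)
g(p) = -73 - p (g(p) = -2 + (-71 - p) = -73 - p)
W = -1/30910 ≈ -3.2352e-5
Y(R) = -25 + 2*R (Y(R) = 2 + ((R - 27) + R) = 2 + ((-27 + R) + R) = 2 + (-27 + 2*R) = -25 + 2*R)
(m(97, -128) + Y(42))/(W + g(123)) = (2/121 + (-25 + 2*42))/(-1/30910 + (-73 - 1*123)) = (2/121 + (-25 + 84))/(-1/30910 + (-73 - 123)) = (2/121 + 59)/(-1/30910 - 196) = 7141/(121*(-6058361/30910)) = (7141/121)*(-30910/6058361) = -20066210/66641971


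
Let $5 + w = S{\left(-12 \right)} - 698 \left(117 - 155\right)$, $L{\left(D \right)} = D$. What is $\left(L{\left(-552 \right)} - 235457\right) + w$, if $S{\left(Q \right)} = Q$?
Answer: $-209502$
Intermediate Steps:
$w = 26507$ ($w = -5 - \left(12 + 698 \left(117 - 155\right)\right) = -5 - -26512 = -5 + \left(-12 + 26524\right) = -5 + 26512 = 26507$)
$\left(L{\left(-552 \right)} - 235457\right) + w = \left(-552 - 235457\right) + 26507 = -236009 + 26507 = -209502$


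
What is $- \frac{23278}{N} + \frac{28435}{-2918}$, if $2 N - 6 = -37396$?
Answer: $- \frac{463667121}{54552010} \approx -8.4995$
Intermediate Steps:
$N = -18695$ ($N = 3 + \frac{1}{2} \left(-37396\right) = 3 - 18698 = -18695$)
$- \frac{23278}{N} + \frac{28435}{-2918} = - \frac{23278}{-18695} + \frac{28435}{-2918} = \left(-23278\right) \left(- \frac{1}{18695}\right) + 28435 \left(- \frac{1}{2918}\right) = \frac{23278}{18695} - \frac{28435}{2918} = - \frac{463667121}{54552010}$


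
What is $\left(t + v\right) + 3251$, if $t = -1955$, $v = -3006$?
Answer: $-1710$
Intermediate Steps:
$\left(t + v\right) + 3251 = \left(-1955 - 3006\right) + 3251 = -4961 + 3251 = -1710$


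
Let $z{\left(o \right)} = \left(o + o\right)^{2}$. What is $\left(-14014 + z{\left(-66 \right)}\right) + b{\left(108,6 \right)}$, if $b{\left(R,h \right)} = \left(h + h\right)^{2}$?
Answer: $3554$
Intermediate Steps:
$b{\left(R,h \right)} = 4 h^{2}$ ($b{\left(R,h \right)} = \left(2 h\right)^{2} = 4 h^{2}$)
$z{\left(o \right)} = 4 o^{2}$ ($z{\left(o \right)} = \left(2 o\right)^{2} = 4 o^{2}$)
$\left(-14014 + z{\left(-66 \right)}\right) + b{\left(108,6 \right)} = \left(-14014 + 4 \left(-66\right)^{2}\right) + 4 \cdot 6^{2} = \left(-14014 + 4 \cdot 4356\right) + 4 \cdot 36 = \left(-14014 + 17424\right) + 144 = 3410 + 144 = 3554$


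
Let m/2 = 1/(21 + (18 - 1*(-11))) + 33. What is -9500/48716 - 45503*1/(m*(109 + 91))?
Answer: -30818423/8466328 ≈ -3.6401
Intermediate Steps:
m = 1651/25 (m = 2*(1/(21 + (18 - 1*(-11))) + 33) = 2*(1/(21 + (18 + 11)) + 33) = 2*(1/(21 + 29) + 33) = 2*(1/50 + 33) = 2*(1651/50) = 1651/25 ≈ 66.040)
-9500/48716 - 45503*1/(m*(109 + 91)) = -9500/48716 - 45503*25/(1651*(109 + 91)) = -9500*1/48716 - 45503/((1651/25)*200) = -125/641 - 45503/13208 = -30818423/8466328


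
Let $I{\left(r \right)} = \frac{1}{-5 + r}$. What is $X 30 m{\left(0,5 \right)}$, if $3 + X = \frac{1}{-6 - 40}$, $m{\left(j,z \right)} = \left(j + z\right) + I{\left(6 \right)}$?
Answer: $- \frac{12510}{23} \approx -543.91$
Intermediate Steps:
$m{\left(j,z \right)} = 1 + j + z$ ($m{\left(j,z \right)} = \left(j + z\right) + \frac{1}{-5 + 6} = \left(j + z\right) + 1^{-1} = \left(j + z\right) + 1 = 1 + j + z$)
$X = - \frac{139}{46}$ ($X = -3 + \frac{1}{-6 - 40} = -3 + \frac{1}{-46} = -3 - \frac{1}{46} = - \frac{139}{46} \approx -3.0217$)
$X 30 m{\left(0,5 \right)} = \left(- \frac{139}{46}\right) 30 \left(1 + 0 + 5\right) = \left(- \frac{2085}{23}\right) 6 = - \frac{12510}{23}$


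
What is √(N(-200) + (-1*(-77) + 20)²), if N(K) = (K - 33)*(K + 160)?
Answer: 3*√2081 ≈ 136.85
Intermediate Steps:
N(K) = (-33 + K)*(160 + K)
√(N(-200) + (-1*(-77) + 20)²) = √((-5280 + (-200)² + 127*(-200)) + (-1*(-77) + 20)²) = √((-5280 + 40000 - 25400) + (77 + 20)²) = √(9320 + 97²) = √(9320 + 9409) = √18729 = 3*√2081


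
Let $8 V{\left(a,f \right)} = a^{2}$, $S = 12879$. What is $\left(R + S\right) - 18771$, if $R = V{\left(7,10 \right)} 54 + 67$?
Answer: $- \frac{21977}{4} \approx -5494.3$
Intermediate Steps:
$V{\left(a,f \right)} = \frac{a^{2}}{8}$
$R = \frac{1591}{4}$ ($R = \frac{7^{2}}{8} \cdot 54 + 67 = \frac{1}{8} \cdot 49 \cdot 54 + 67 = \frac{49}{8} \cdot 54 + 67 = \frac{1323}{4} + 67 = \frac{1591}{4} \approx 397.75$)
$\left(R + S\right) - 18771 = \left(\frac{1591}{4} + 12879\right) - 18771 = \frac{53107}{4} - 18771 = - \frac{21977}{4}$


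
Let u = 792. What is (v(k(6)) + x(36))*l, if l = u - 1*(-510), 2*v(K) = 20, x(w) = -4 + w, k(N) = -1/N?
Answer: 54684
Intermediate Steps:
v(K) = 10 (v(K) = (½)*20 = 10)
l = 1302 (l = 792 - 1*(-510) = 792 + 510 = 1302)
(v(k(6)) + x(36))*l = (10 + (-4 + 36))*1302 = (10 + 32)*1302 = 42*1302 = 54684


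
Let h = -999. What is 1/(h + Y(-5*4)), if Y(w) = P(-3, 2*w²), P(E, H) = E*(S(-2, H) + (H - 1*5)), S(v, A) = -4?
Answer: -1/3372 ≈ -0.00029656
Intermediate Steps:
P(E, H) = E*(-9 + H) (P(E, H) = E*(-4 + (H - 1*5)) = E*(-4 + (H - 5)) = E*(-4 + (-5 + H)) = E*(-9 + H))
Y(w) = 27 - 6*w² (Y(w) = -3*(-9 + 2*w²) = 27 - 6*w²)
1/(h + Y(-5*4)) = 1/(-999 + (27 - 6*(-5*4)²)) = 1/(-999 + (27 - 6*(-20)²)) = 1/(-999 + (27 - 6*400)) = 1/(-999 + (27 - 2400)) = 1/(-999 - 2373) = 1/(-3372) = -1/3372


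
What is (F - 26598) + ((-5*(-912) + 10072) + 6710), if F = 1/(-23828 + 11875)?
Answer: -62824969/11953 ≈ -5256.0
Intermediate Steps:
F = -1/11953 (F = 1/(-11953) = -1/11953 ≈ -8.3661e-5)
(F - 26598) + ((-5*(-912) + 10072) + 6710) = (-1/11953 - 26598) + ((-5*(-912) + 10072) + 6710) = -317925895/11953 + ((4560 + 10072) + 6710) = -317925895/11953 + (14632 + 6710) = -317925895/11953 + 21342 = -62824969/11953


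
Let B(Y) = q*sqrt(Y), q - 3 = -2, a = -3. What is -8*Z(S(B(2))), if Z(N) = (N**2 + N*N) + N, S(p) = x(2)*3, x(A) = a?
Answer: -1224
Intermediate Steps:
q = 1 (q = 3 - 2 = 1)
x(A) = -3
B(Y) = sqrt(Y) (B(Y) = 1*sqrt(Y) = sqrt(Y))
S(p) = -9 (S(p) = -3*3 = -9)
Z(N) = N + 2*N**2 (Z(N) = (N**2 + N**2) + N = 2*N**2 + N = N + 2*N**2)
-8*Z(S(B(2))) = -(-72)*(1 + 2*(-9)) = -(-72)*(1 - 18) = -(-72)*(-17) = -8*153 = -1224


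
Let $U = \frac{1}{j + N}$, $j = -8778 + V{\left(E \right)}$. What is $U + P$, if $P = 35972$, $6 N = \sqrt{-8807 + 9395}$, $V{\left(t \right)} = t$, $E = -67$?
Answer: $\frac{8442701252737}{234702026} - \frac{7 \sqrt{3}}{234702026} \approx 35972.0$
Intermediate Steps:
$N = \frac{7 \sqrt{3}}{3}$ ($N = \frac{\sqrt{-8807 + 9395}}{6} = \frac{\sqrt{588}}{6} = \frac{14 \sqrt{3}}{6} = \frac{7 \sqrt{3}}{3} \approx 4.0415$)
$j = -8845$ ($j = -8778 - 67 = -8845$)
$U = \frac{1}{-8845 + \frac{7 \sqrt{3}}{3}} \approx -0.00011311$
$U + P = \left(- \frac{26535}{234702026} - \frac{7 \sqrt{3}}{234702026}\right) + 35972 = \frac{8442701252737}{234702026} - \frac{7 \sqrt{3}}{234702026}$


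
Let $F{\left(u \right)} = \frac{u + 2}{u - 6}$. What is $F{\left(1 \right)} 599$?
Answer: $- \frac{1797}{5} \approx -359.4$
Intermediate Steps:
$F{\left(u \right)} = \frac{2 + u}{-6 + u}$
$F{\left(1 \right)} 599 = \frac{2 + 1}{-6 + 1} \cdot 599 = \frac{1}{-5} \cdot 3 \cdot 599 = \left(- \frac{1}{5}\right) 3 \cdot 599 = \left(- \frac{3}{5}\right) 599 = - \frac{1797}{5}$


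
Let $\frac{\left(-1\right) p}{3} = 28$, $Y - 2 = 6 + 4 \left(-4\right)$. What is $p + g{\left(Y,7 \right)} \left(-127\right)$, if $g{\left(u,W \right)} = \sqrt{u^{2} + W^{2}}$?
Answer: $-84 - 127 \sqrt{113} \approx -1434.0$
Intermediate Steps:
$Y = -8$ ($Y = 2 + \left(6 + 4 \left(-4\right)\right) = 2 + \left(6 - 16\right) = 2 - 10 = -8$)
$p = -84$ ($p = \left(-3\right) 28 = -84$)
$g{\left(u,W \right)} = \sqrt{W^{2} + u^{2}}$
$p + g{\left(Y,7 \right)} \left(-127\right) = -84 + \sqrt{7^{2} + \left(-8\right)^{2}} \left(-127\right) = -84 + \sqrt{49 + 64} \left(-127\right) = -84 + \sqrt{113} \left(-127\right) = -84 - 127 \sqrt{113}$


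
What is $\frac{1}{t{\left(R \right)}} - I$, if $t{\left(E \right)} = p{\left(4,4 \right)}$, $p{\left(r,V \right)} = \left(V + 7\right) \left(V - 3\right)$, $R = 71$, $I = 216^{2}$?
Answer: $- \frac{513215}{11} \approx -46656.0$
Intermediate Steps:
$I = 46656$
$p{\left(r,V \right)} = \left(-3 + V\right) \left(7 + V\right)$ ($p{\left(r,V \right)} = \left(7 + V\right) \left(-3 + V\right) = \left(-3 + V\right) \left(7 + V\right)$)
$t{\left(E \right)} = 11$ ($t{\left(E \right)} = -21 + 4^{2} + 4 \cdot 4 = -21 + 16 + 16 = 11$)
$\frac{1}{t{\left(R \right)}} - I = \frac{1}{11} - 46656 = - \frac{513215}{11}$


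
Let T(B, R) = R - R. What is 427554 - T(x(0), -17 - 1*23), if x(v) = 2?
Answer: 427554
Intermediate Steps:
T(B, R) = 0
427554 - T(x(0), -17 - 1*23) = 427554 - 1*0 = 427554 + 0 = 427554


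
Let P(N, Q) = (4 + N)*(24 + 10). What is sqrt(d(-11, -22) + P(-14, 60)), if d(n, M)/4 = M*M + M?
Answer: 2*sqrt(377) ≈ 38.833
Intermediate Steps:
P(N, Q) = 136 + 34*N (P(N, Q) = (4 + N)*34 = 136 + 34*N)
d(n, M) = 4*M + 4*M**2 (d(n, M) = 4*(M*M + M) = 4*(M**2 + M) = 4*(M + M**2) = 4*M + 4*M**2)
sqrt(d(-11, -22) + P(-14, 60)) = sqrt(4*(-22)*(1 - 22) + (136 + 34*(-14))) = sqrt(4*(-22)*(-21) + (136 - 476)) = sqrt(1848 - 340) = sqrt(1508) = 2*sqrt(377)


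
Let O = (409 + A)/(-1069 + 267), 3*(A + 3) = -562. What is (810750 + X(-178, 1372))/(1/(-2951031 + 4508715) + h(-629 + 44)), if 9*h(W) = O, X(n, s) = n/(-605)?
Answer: -102128032784561184/3816052625 ≈ -2.6763e+7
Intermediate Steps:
A = -571/3 (A = -3 + (⅓)*(-562) = -3 - 562/3 = -571/3 ≈ -190.33)
X(n, s) = -n/605 (X(n, s) = n*(-1/605) = -n/605)
O = -328/1203 (O = (409 - 571/3)/(-1069 + 267) = (656/3)/(-802) = (656/3)*(-1/802) = -328/1203 ≈ -0.27265)
h(W) = -328/10827 (h(W) = (⅑)*(-328/1203) = -328/10827)
(810750 + X(-178, 1372))/(1/(-2951031 + 4508715) + h(-629 + 44)) = (810750 - 1/605*(-178))/(1/(-2951031 + 4508715) - 328/10827) = (810750 + 178/605)/(1/1557684 - 328/10827) = 490503928/(605*(1/1557684 - 328/10827)) = 490503928/(605*(-6307525/208210428)) = (490503928/605)*(-208210428/6307525) = -102128032784561184/3816052625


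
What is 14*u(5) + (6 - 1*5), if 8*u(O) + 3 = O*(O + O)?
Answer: 333/4 ≈ 83.250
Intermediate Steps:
u(O) = -3/8 + O²/4 (u(O) = -3/8 + (O*(O + O))/8 = -3/8 + (O*(2*O))/8 = -3/8 + (2*O²)/8 = -3/8 + O²/4)
14*u(5) + (6 - 1*5) = 14*(-3/8 + (¼)*5²) + (6 - 1*5) = 14*(-3/8 + (¼)*25) + (6 - 5) = 14*(-3/8 + 25/4) + 1 = 14*(47/8) + 1 = 329/4 + 1 = 333/4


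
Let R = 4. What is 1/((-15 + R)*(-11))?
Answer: 1/121 ≈ 0.0082645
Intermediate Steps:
1/((-15 + R)*(-11)) = 1/((-15 + 4)*(-11)) = 1/(-11*(-11)) = 1/121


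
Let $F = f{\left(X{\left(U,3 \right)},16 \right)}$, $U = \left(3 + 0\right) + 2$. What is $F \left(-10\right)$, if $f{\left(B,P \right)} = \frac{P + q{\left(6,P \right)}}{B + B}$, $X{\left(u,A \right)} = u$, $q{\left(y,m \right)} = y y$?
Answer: $-52$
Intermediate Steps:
$q{\left(y,m \right)} = y^{2}$
$U = 5$ ($U = 3 + 2 = 5$)
$f{\left(B,P \right)} = \frac{36 + P}{2 B}$ ($f{\left(B,P \right)} = \frac{P + 6^{2}}{B + B} = \frac{P + 36}{2 B} = \left(36 + P\right) \frac{1}{2 B} = \frac{36 + P}{2 B}$)
$F = \frac{26}{5}$ ($F = \frac{36 + 16}{2 \cdot 5} = \frac{1}{2} \cdot \frac{1}{5} \cdot 52 = \frac{26}{5} \approx 5.2$)
$F \left(-10\right) = \frac{26}{5} \left(-10\right) = -52$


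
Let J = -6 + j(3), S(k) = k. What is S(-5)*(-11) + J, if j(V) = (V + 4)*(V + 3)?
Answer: 91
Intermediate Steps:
j(V) = (3 + V)*(4 + V) (j(V) = (4 + V)*(3 + V) = (3 + V)*(4 + V))
J = 36 (J = -6 + (12 + 3² + 7*3) = -6 + (12 + 9 + 21) = -6 + 42 = 36)
S(-5)*(-11) + J = -5*(-11) + 36 = 55 + 36 = 91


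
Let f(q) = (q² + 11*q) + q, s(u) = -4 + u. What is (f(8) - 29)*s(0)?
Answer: -524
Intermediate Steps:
f(q) = q² + 12*q
(f(8) - 29)*s(0) = (8*(12 + 8) - 29)*(-4 + 0) = (8*20 - 29)*(-4) = (160 - 29)*(-4) = 131*(-4) = -524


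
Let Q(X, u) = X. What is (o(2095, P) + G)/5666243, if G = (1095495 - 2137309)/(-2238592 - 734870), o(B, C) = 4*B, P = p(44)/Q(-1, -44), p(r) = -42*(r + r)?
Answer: 12459326687/8424179121633 ≈ 0.0014790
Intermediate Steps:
p(r) = -84*r
P = 3696 (P = -84*44/(-1) = -3696*(-1) = 3696)
G = 520907/1486731 (G = -1041814/(-2973462) = -1041814*(-1/2973462) = 520907/1486731 ≈ 0.35037)
(o(2095, P) + G)/5666243 = (4*2095 + 520907/1486731)/5666243 = (8380 + 520907/1486731)*(1/5666243) = (12459326687/1486731)*(1/5666243) = 12459326687/8424179121633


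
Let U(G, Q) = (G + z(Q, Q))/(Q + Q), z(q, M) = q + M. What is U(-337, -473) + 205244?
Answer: 194162107/946 ≈ 2.0525e+5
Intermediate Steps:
z(q, M) = M + q
U(G, Q) = (G + 2*Q)/(2*Q) (U(G, Q) = (G + (Q + Q))/(Q + Q) = (G + 2*Q)/((2*Q)) = (G + 2*Q)*(1/(2*Q)) = (G + 2*Q)/(2*Q))
U(-337, -473) + 205244 = (-473 + (½)*(-337))/(-473) + 205244 = -(-473 - 337/2)/473 + 205244 = -1/473*(-1283/2) + 205244 = 1283/946 + 205244 = 194162107/946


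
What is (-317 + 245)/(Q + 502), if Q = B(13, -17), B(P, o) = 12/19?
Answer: -684/4775 ≈ -0.14325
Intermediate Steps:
B(P, o) = 12/19 (B(P, o) = 12*(1/19) = 12/19)
Q = 12/19 ≈ 0.63158
(-317 + 245)/(Q + 502) = (-317 + 245)/(12/19 + 502) = -72/9550/19 = -72*19/9550 = -684/4775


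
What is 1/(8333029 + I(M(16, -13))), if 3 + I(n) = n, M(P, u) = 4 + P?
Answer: 1/8333046 ≈ 1.2000e-7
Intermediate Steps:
I(n) = -3 + n
1/(8333029 + I(M(16, -13))) = 1/(8333029 + (-3 + (4 + 16))) = 1/(8333029 + (-3 + 20)) = 1/(8333029 + 17) = 1/8333046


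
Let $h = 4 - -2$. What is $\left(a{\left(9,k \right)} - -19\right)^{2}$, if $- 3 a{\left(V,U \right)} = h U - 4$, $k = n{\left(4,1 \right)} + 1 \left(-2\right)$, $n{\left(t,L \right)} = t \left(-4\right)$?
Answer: $\frac{28561}{9} \approx 3173.4$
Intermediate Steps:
$h = 6$ ($h = 4 + 2 = 6$)
$n{\left(t,L \right)} = - 4 t$
$k = -18$ ($k = \left(-4\right) 4 + 1 \left(-2\right) = -16 - 2 = -18$)
$a{\left(V,U \right)} = \frac{4}{3} - 2 U$ ($a{\left(V,U \right)} = - \frac{6 U - 4}{3} = - \frac{-4 + 6 U}{3} = \frac{4}{3} - 2 U$)
$\left(a{\left(9,k \right)} - -19\right)^{2} = \left(\left(\frac{4}{3} - -36\right) - -19\right)^{2} = \left(\left(\frac{4}{3} + 36\right) + 19\right)^{2} = \left(\frac{112}{3} + 19\right)^{2} = \left(\frac{169}{3}\right)^{2} = \frac{28561}{9}$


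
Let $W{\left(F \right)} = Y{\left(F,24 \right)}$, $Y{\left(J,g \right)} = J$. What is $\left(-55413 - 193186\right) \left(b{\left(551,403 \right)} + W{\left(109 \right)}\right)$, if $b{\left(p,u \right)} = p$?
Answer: $-164075340$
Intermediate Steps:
$W{\left(F \right)} = F$
$\left(-55413 - 193186\right) \left(b{\left(551,403 \right)} + W{\left(109 \right)}\right) = \left(-55413 - 193186\right) \left(551 + 109\right) = \left(-248599\right) 660 = -164075340$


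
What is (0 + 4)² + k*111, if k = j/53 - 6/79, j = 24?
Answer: 242150/4187 ≈ 57.834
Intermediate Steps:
k = 1578/4187 (k = 24/53 - 6/79 = 1578/4187 ≈ 0.37688)
(0 + 4)² + k*111 = (0 + 4)² + (1578/4187)*111 = 4² + 175158/4187 = 16 + 175158/4187 = 242150/4187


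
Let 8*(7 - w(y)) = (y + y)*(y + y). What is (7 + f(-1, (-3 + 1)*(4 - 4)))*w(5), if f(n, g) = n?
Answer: -33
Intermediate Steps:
w(y) = 7 - y²/2 (w(y) = 7 - (y + y)*(y + y)/8 = 7 - 2*y*2*y/8 = 7 - y²/2)
(7 + f(-1, (-3 + 1)*(4 - 4)))*w(5) = (7 - 1)*(7 - ½*5²) = 6*(7 - ½*25) = 6*(7 - 25/2) = 6*(-11/2) = -33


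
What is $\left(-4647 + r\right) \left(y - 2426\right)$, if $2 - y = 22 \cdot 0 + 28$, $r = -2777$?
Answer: $18203648$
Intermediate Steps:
$y = -26$ ($y = 2 - \left(22 \cdot 0 + 28\right) = 2 - \left(0 + 28\right) = 2 - 28 = -26$)
$\left(-4647 + r\right) \left(y - 2426\right) = \left(-4647 - 2777\right) \left(-26 - 2426\right) = \left(-7424\right) \left(-2452\right) = 18203648$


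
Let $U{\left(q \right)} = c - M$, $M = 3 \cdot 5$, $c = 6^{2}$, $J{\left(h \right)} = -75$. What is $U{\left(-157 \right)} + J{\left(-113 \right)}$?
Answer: $-54$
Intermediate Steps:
$c = 36$
$M = 15$
$U{\left(q \right)} = 21$ ($U{\left(q \right)} = 36 - 15 = 21$)
$U{\left(-157 \right)} + J{\left(-113 \right)} = 21 - 75 = -54$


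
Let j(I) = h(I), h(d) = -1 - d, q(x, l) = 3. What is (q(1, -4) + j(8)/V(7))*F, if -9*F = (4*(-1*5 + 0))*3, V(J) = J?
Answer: 80/7 ≈ 11.429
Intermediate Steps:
j(I) = -1 - I
F = 20/3 (F = -4*(-1*5 + 0)*3/9 = -4*(-5 + 0)*3/9 = -4*(-5)*3/9 = -(-20)*3/9 = -⅑*(-60) = 20/3 ≈ 6.6667)
(q(1, -4) + j(8)/V(7))*F = (3 + (-1 - 1*8)/7)*(20/3) = (3 + (-1 - 8)*(⅐))*(20/3) = (3 - 9*⅐)*(20/3) = (3 - 9/7)*(20/3) = (12/7)*(20/3) = 80/7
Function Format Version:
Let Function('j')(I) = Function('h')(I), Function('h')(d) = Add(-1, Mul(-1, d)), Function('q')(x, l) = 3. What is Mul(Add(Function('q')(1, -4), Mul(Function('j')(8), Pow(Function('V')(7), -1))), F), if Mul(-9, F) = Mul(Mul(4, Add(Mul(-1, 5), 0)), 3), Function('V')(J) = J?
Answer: Rational(80, 7) ≈ 11.429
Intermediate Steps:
Function('j')(I) = Add(-1, Mul(-1, I))
F = Rational(20, 3) (F = Mul(Rational(-1, 9), Mul(Mul(4, Add(Mul(-1, 5), 0)), 3)) = Mul(Rational(-1, 9), Mul(Mul(4, Add(-5, 0)), 3)) = Mul(Rational(-1, 9), Mul(Mul(4, -5), 3)) = Mul(Rational(-1, 9), Mul(-20, 3)) = Mul(Rational(-1, 9), -60) = Rational(20, 3) ≈ 6.6667)
Mul(Add(Function('q')(1, -4), Mul(Function('j')(8), Pow(Function('V')(7), -1))), F) = Mul(Add(3, Mul(Add(-1, Mul(-1, 8)), Pow(7, -1))), Rational(20, 3)) = Mul(Add(3, Mul(Add(-1, -8), Rational(1, 7))), Rational(20, 3)) = Mul(Add(3, Mul(-9, Rational(1, 7))), Rational(20, 3)) = Mul(Add(3, Rational(-9, 7)), Rational(20, 3)) = Mul(Rational(12, 7), Rational(20, 3)) = Rational(80, 7)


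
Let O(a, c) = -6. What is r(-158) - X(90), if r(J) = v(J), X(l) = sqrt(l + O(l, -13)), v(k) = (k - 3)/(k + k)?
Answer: 161/316 - 2*sqrt(21) ≈ -8.6557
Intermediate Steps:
v(k) = (-3 + k)/(2*k) (v(k) = (-3 + k)/((2*k)) = (-3 + k)*(1/(2*k)) = (-3 + k)/(2*k))
X(l) = sqrt(-6 + l) (X(l) = sqrt(l - 6) = sqrt(-6 + l))
r(J) = (-3 + J)/(2*J)
r(-158) - X(90) = (1/2)*(-3 - 158)/(-158) - sqrt(-6 + 90) = (1/2)*(-1/158)*(-161) - sqrt(84) = 161/316 - 2*sqrt(21)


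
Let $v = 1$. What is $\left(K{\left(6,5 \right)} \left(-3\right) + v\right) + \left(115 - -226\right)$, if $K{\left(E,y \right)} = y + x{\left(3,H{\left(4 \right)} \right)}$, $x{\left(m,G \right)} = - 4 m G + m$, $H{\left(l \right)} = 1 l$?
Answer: $462$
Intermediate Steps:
$H{\left(l \right)} = l$
$x{\left(m,G \right)} = m - 4 G m$ ($x{\left(m,G \right)} = - 4 G m + m = m - 4 G m$)
$K{\left(E,y \right)} = -45 + y$ ($K{\left(E,y \right)} = y + 3 \left(1 - 16\right) = y + 3 \left(-15\right) = y - 45 = -45 + y$)
$\left(K{\left(6,5 \right)} \left(-3\right) + v\right) + \left(115 - -226\right) = \left(\left(-45 + 5\right) \left(-3\right) + 1\right) + \left(115 - -226\right) = \left(\left(-40\right) \left(-3\right) + 1\right) + \left(115 + 226\right) = \left(120 + 1\right) + 341 = 121 + 341 = 462$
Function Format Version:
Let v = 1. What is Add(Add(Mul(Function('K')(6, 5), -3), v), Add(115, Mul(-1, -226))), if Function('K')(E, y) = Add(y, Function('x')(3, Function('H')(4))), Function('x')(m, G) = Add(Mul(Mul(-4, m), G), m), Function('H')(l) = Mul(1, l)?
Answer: 462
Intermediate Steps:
Function('H')(l) = l
Function('x')(m, G) = Add(m, Mul(-4, G, m)) (Function('x')(m, G) = Add(Mul(-4, G, m), m) = Add(m, Mul(-4, G, m)))
Function('K')(E, y) = Add(-45, y) (Function('K')(E, y) = Add(y, Mul(3, Add(1, Mul(-4, 4)))) = Add(y, Mul(3, Add(1, -16))) = Add(y, Mul(3, -15)) = Add(y, -45) = Add(-45, y))
Add(Add(Mul(Function('K')(6, 5), -3), v), Add(115, Mul(-1, -226))) = Add(Add(Mul(Add(-45, 5), -3), 1), Add(115, Mul(-1, -226))) = Add(Add(Mul(-40, -3), 1), Add(115, 226)) = Add(Add(120, 1), 341) = Add(121, 341) = 462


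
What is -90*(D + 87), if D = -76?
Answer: -990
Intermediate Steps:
-90*(D + 87) = -90*(-76 + 87) = -90*11 = -990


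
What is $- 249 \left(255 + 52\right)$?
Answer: $-76443$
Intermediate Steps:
$- 249 \left(255 + 52\right) = \left(-249\right) 307 = -76443$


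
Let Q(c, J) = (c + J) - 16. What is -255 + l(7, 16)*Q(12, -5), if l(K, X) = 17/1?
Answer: -408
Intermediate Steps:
l(K, X) = 17 (l(K, X) = 17*1 = 17)
Q(c, J) = -16 + J + c (Q(c, J) = (J + c) - 16 = -16 + J + c)
-255 + l(7, 16)*Q(12, -5) = -255 + 17*(-16 - 5 + 12) = -255 + 17*(-9) = -255 - 153 = -408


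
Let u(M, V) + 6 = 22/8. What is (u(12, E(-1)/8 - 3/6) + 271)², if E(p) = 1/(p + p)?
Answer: 1147041/16 ≈ 71690.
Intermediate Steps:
E(p) = 1/(2*p)
u(M, V) = -13/4 (u(M, V) = -6 + 22/8 = -6 + 22*(⅛) = -6 + 11/4 = -13/4)
(u(12, E(-1)/8 - 3/6) + 271)² = (-13/4 + 271)² = (1071/4)² = 1147041/16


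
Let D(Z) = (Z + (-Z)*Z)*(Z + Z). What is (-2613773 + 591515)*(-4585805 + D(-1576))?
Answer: -15832750704252342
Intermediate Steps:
D(Z) = 2*Z*(Z - Z**2) (D(Z) = (Z - Z**2)*(2*Z) = 2*Z*(Z - Z**2))
(-2613773 + 591515)*(-4585805 + D(-1576)) = (-2613773 + 591515)*(-4585805 + 2*(-1576)**2*(1 - 1*(-1576))) = -2022258*(-4585805 + 2*2483776*(1 + 1576)) = -2022258*(-4585805 + 2*2483776*1577) = -2022258*(-4585805 + 7833829504) = -2022258*7829243699 = -15832750704252342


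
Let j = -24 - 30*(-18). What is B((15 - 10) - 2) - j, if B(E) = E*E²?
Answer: -489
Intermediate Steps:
B(E) = E³
j = 516 (j = -24 + 540 = 516)
B((15 - 10) - 2) - j = ((15 - 10) - 2)³ - 1*516 = (5 - 2)³ - 516 = 3³ - 516 = 27 - 516 = -489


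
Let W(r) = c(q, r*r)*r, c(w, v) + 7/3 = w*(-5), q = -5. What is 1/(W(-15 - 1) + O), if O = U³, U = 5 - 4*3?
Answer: -3/2117 ≈ -0.0014171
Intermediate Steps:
U = -7 (U = 5 - 1*12 = 5 - 12 = -7)
c(w, v) = -7/3 - 5*w (c(w, v) = -7/3 + w*(-5) = -7/3 - 5*w)
W(r) = 68*r/3 (W(r) = (-7/3 - 5*(-5))*r = (-7/3 + 25)*r = 68*r/3)
O = -343 (O = (-7)³ = -343)
1/(W(-15 - 1) + O) = 1/(68*(-15 - 1)/3 - 343) = 1/((68/3)*(-16) - 343) = 1/(-1088/3 - 343) = 1/(-2117/3) = -3/2117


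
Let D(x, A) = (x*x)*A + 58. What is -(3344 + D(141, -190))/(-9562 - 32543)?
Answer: -1257996/14035 ≈ -89.633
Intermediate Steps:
D(x, A) = 58 + A*x**2 (D(x, A) = x**2*A + 58 = A*x**2 + 58 = 58 + A*x**2)
-(3344 + D(141, -190))/(-9562 - 32543) = -(3344 + (58 - 190*141**2))/(-9562 - 32543) = -(3344 + (58 - 190*19881))/(-42105) = -(3344 + (58 - 3777390))*(-1)/42105 = -(3344 - 3777332)*(-1)/42105 = -(-3773988)*(-1)/42105 = -1*1257996/14035 = -1257996/14035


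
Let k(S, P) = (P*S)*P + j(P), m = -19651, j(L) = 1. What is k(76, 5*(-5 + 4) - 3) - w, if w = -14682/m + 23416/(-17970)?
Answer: 859083159413/176564235 ≈ 4865.6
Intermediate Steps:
w = -98156138/176564235 (w = -14682/(-19651) + 23416/(-17970) = -14682*(-1/19651) + 23416*(-1/17970) = 14682/19651 - 11708/8985 = -98156138/176564235 ≈ -0.55592)
k(S, P) = 1 + S*P² (k(S, P) = (P*S)*P + 1 = S*P² + 1 = 1 + S*P²)
k(76, 5*(-5 + 4) - 3) - w = (1 + 76*(5*(-5 + 4) - 3)²) - 1*(-98156138/176564235) = (1 + 76*(5*(-1) - 3)²) + 98156138/176564235 = (1 + 76*(-5 - 3)²) + 98156138/176564235 = (1 + 76*(-8)²) + 98156138/176564235 = (1 + 76*64) + 98156138/176564235 = (1 + 4864) + 98156138/176564235 = 4865 + 98156138/176564235 = 859083159413/176564235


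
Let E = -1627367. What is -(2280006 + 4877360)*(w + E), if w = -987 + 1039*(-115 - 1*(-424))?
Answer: 9356846043898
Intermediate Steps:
w = 320064 (w = -987 + 1039*(-115 + 424) = -987 + 1039*309 = -987 + 321051 = 320064)
-(2280006 + 4877360)*(w + E) = -(2280006 + 4877360)*(320064 - 1627367) = -7157366*(-1307303) = -1*(-9356846043898) = 9356846043898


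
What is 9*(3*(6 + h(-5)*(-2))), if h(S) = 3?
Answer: 0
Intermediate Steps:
9*(3*(6 + h(-5)*(-2))) = 9*(3*(6 + 3*(-2))) = 9*(3*(6 - 6)) = 9*(3*0) = 9*0 = 0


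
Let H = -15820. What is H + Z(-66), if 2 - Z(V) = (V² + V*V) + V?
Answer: -24464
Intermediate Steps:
Z(V) = 2 - V - 2*V² (Z(V) = 2 - ((V² + V*V) + V) = 2 - ((V² + V²) + V) = 2 - (2*V² + V) = 2 - (V + 2*V²) = 2 + (-V - 2*V²) = 2 - V - 2*V²)
H + Z(-66) = -15820 + (2 - 1*(-66) - 2*(-66)²) = -15820 + (2 + 66 - 2*4356) = -15820 + (2 + 66 - 8712) = -15820 - 8644 = -24464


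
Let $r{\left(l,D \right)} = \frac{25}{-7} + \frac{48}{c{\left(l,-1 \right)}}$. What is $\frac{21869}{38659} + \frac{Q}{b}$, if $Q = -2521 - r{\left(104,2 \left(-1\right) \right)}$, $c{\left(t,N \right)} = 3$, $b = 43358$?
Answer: $\frac{2975897004}{5866619227} \approx 0.50726$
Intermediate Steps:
$r{\left(l,D \right)} = \frac{87}{7}$ ($r{\left(l,D \right)} = \frac{25}{-7} + \frac{48}{3} = 25 \left(- \frac{1}{7}\right) + 48 \cdot \frac{1}{3} = - \frac{25}{7} + 16 = \frac{87}{7}$)
$Q = - \frac{17734}{7}$ ($Q = -2521 - \frac{87}{7} = - \frac{17734}{7} \approx -2533.4$)
$\frac{21869}{38659} + \frac{Q}{b} = \frac{21869}{38659} - \frac{17734}{7 \cdot 43358} = 21869 \cdot \frac{1}{38659} - \frac{8867}{151753} = \frac{21869}{38659} - \frac{8867}{151753} = \frac{2975897004}{5866619227}$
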